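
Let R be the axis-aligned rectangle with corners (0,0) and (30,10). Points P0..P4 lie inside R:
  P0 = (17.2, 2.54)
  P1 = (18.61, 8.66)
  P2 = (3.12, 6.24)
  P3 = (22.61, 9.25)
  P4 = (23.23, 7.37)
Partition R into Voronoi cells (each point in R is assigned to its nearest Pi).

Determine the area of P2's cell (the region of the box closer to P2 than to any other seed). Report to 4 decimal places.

Area of P2's cell: 101.5762

1. box [0,30]×[0,10]: [(0, 0) (30, 0) (30, 10) (0, 10)]
2. ⊥bis P2·P0 via (10.16,4.39): [(0, 0) (9.0064, 0) (11.6342, 10) (0, 10)]  |A|=103.203
3. ⊥bis P2·P1 via (10.865,7.45): [(0, 0) (9.0064, 0) (10.902, 7.2134) (10.4666, 10) (0, 10)]  |A|=101.5762
4. ⊥bis P2·P3 via (12.865,7.745): [(0, 0) (9.0064, 0) (10.902, 7.2134) (10.4666, 10) (0, 10)]  |A|=101.5762
5. ⊥bis P2·P4 via (13.175,6.805): [(0, 0) (9.0064, 0) (10.902, 7.2134) (10.4666, 10) (0, 10)]  |A|=101.5762
6. canonical 5-gon: [(0, 0) (9.0064, 0) (10.902, 7.2134) (10.4666, 10) (0, 10)]
7. shoelace: 101.5762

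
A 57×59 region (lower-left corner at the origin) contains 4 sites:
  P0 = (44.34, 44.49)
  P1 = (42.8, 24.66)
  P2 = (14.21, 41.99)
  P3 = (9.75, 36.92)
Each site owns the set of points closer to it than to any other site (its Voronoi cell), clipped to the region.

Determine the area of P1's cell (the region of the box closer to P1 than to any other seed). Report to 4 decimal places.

1. box [0,57]×[0,59]: [(0, 0) (57, 0) (57, 59) (0, 59)]
2. ⊥bis P1·P0 via (43.57,34.575): [(0, 37.9587) (0, 0) (57, 0) (57, 33.532)]  |A|=2037.4843
3. ⊥bis P1·P2 via (28.505,33.325): [(29.9059, 35.6362) (8.3049, 0) (57, 0) (57, 33.532)]  |A|=1321.9136
4. ⊥bis P1·P3 via (26.275,30.79): [(29.9059, 35.6362) (25.1814, 27.8419) (14.8534, 0) (57, 0) (57, 33.532)]  |A|=1230.7521
5. canonical 5-gon: [(29.9059, 35.6362) (25.1814, 27.8419) (14.8534, 0) (57, 0) (57, 33.532)]
6. shoelace: 1230.7521

Area of P1's cell: 1230.7521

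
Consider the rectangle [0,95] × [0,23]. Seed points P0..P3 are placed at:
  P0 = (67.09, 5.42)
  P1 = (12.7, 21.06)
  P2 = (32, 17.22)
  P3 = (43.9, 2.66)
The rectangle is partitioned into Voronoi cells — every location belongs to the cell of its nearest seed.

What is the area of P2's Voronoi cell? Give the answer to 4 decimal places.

Area of P2's cell: 437.5447

1. box [0,95]×[0,23]: [(0, 0) (95, 0) (95, 23) (0, 23)]
2. ⊥bis P2·P0 via (49.545,11.32): [(0, 0) (45.7383, 0) (53.4727, 23) (0, 23)]  |A|=1140.9272
3. ⊥bis P2·P1 via (22.35,19.14): [(18.5418, 0) (45.7383, 0) (53.4727, 23) (23.118, 23)]  |A|=661.8391
4. ⊥bis P2·P3 via (37.95,9.94): [(18.5418, 0) (25.7881, 0) (53.2997, 22.4854) (53.4727, 23) (23.118, 23)]  |A|=437.5447
5. canonical 5-gon: [(18.5418, 0) (25.7881, 0) (53.2997, 22.4854) (53.4727, 23) (23.118, 23)]
6. shoelace: 437.5447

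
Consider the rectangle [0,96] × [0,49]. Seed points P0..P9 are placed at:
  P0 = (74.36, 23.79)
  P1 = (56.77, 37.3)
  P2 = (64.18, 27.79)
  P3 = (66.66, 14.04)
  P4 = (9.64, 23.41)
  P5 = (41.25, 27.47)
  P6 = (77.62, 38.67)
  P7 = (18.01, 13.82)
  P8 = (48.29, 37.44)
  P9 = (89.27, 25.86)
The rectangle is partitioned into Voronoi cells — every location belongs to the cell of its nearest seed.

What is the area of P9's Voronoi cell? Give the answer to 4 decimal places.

1. box [0,96]×[0,49]: [(0, 0) (96, 0) (96, 49) (0, 49)]
2. ⊥bis P9·P0 via (81.815,24.825): [(85.2615, 0) (96, 0) (96, 49) (78.4587, 49)]  |A|=692.8541
3. ⊥bis P9·P1 via (73.02,31.58): [(78.6548, 47.5879) (85.2615, 0) (96, 0) (96, 49) (79.1518, 49)]  |A|=692.3647
4. ⊥bis P9·P2 via (76.725,26.825): [(78.6548, 47.5879) (85.2615, 0) (96, 0) (96, 49) (79.1518, 49)]  |A|=692.3647
5. ⊥bis P9·P3 via (77.965,19.95): [(78.6548, 47.5879) (84.1287, 8.1597) (88.3944, 0) (96, 0) (96, 49) (79.1518, 49)]  |A|=679.583
6. ⊥bis P9·P4 via (49.455,24.635): [(78.6548, 47.5879) (84.1287, 8.1597) (88.3944, 0) (96, 0) (96, 49) (79.1518, 49)]  |A|=679.583
7. ⊥bis P9·P5 via (65.26,26.665): [(78.6548, 47.5879) (84.1287, 8.1597) (88.3944, 0) (96, 0) (96, 49) (79.1518, 49)]  |A|=679.583
8. ⊥bis P9·P6 via (83.445,32.265): [(81.0806, 30.1147) (84.1287, 8.1597) (88.3944, 0) (96, 0) (96, 43.6831)]  |A|=474.7738
9. ⊥bis P9·P7 via (53.64,19.84): [(81.0806, 30.1147) (84.1287, 8.1597) (88.3944, 0) (96, 0) (96, 43.6831)]  |A|=474.7738
10. ⊥bis P9·P8 via (68.78,31.65): [(81.0806, 30.1147) (84.1287, 8.1597) (88.3944, 0) (96, 0) (96, 43.6831)]  |A|=474.7738
11. canonical 5-gon: [(81.0806, 30.1147) (84.1287, 8.1597) (88.3944, 0) (96, 0) (96, 43.6831)]
12. shoelace: 474.7738

Area of P9's cell: 474.7738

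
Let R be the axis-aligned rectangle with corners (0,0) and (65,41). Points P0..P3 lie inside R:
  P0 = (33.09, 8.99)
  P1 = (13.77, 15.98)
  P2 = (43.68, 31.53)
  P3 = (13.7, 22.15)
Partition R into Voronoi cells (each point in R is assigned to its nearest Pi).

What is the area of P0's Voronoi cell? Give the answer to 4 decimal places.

Area of P0's cell: 717.7191

1. box [0,65]×[0,41]: [(0, 0) (65, 0) (65, 41) (0, 41)]
2. ⊥bis P0·P1 via (23.43,12.485): [(18.9129, 0) (65, 0) (65, 41) (33.7468, 41)]  |A|=1585.4767
3. ⊥bis P0·P2 via (38.385,20.26): [(28.0071, 25.1359) (18.9129, 0) (65, 0) (65, 7.7554)]  |A|=722.6675
4. ⊥bis P0·P3 via (23.395,15.57): [(29.4328, 24.466) (25.8604, 19.2026) (18.9129, 0) (65, 0) (65, 7.7554)]  |A|=717.7191
5. canonical 5-gon: [(29.4328, 24.466) (25.8604, 19.2026) (18.9129, 0) (65, 0) (65, 7.7554)]
6. shoelace: 717.7191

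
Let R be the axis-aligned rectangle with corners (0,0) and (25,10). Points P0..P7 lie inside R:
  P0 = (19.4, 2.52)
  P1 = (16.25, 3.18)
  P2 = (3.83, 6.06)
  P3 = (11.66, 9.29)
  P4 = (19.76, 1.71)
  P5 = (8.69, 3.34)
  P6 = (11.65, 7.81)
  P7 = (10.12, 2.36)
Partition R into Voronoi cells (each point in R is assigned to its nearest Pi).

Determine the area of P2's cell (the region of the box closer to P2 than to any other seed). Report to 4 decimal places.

Area of P2's cell: 61.0773

1. box [0,25]×[0,10]: [(0, 0) (25, 0) (25, 10) (0, 10)]
2. ⊥bis P2·P0 via (11.615,4.29): [(0, 0) (10.6396, 0) (12.9132, 10) (0, 10)]  |A|=117.7643
3. ⊥bis P2·P1 via (10.04,4.62): [(0, 0) (8.9687, 0) (11.2875, 10) (0, 10)]  |A|=101.2812
4. ⊥bis P2·P3 via (7.745,7.675): [(0, 0) (8.9687, 0) (9.6676, 3.0142) (6.7859, 10) (0, 10)]  |A|=85.5574
5. ⊥bis P2·P4 via (11.795,3.885): [(0, 0) (8.9687, 0) (9.6676, 3.0142) (6.7859, 10) (0, 10)]  |A|=85.5574
6. ⊥bis P2·P5 via (6.26,4.7): [(0, 0) (3.6295, 0) (7.8214, 7.4898) (6.7859, 10) (0, 10)]  |A|=61.2162
7. ⊥bis P2·P6 via (7.74,6.935): [(0, 0) (3.6295, 0) (7.6745, 7.2275) (7.3721, 8.5789) (6.7859, 10) (0, 10)]  |A|=61.0773
8. ⊥bis P2·P7 via (6.975,4.21): [(0, 0) (3.6295, 0) (7.6745, 7.2275) (7.3721, 8.5789) (6.7859, 10) (0, 10)]  |A|=61.0773
9. canonical 6-gon: [(0, 0) (3.6295, 0) (7.6745, 7.2275) (7.3721, 8.5789) (6.7859, 10) (0, 10)]
10. shoelace: 61.0773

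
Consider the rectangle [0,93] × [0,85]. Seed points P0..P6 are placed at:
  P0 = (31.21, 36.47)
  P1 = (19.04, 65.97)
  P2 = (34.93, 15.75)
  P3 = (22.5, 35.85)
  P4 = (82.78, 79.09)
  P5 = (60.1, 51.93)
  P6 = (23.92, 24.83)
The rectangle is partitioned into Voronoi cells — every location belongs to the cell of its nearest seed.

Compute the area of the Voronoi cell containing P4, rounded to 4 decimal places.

1. box [0,93]×[0,85]: [(0, 0) (93, 0) (93, 85) (0, 85)]
2. ⊥bis P4·P0 via (56.995,57.78): [(93, 14.2141) (93, 85) (34.499, 85)]  |A|=2070.5208
3. ⊥bis P4·P1 via (50.91,72.53): [(52.9349, 62.6927) (93, 14.2141) (93, 85) (48.3432, 85)]  |A|=1916.108
4. ⊥bis P4·P2 via (58.855,47.42): [(52.9349, 62.6927) (76.6956, 33.9424) (93, 21.6253) (93, 85) (48.3432, 85)]  |A|=1855.6908
5. ⊥bis P4·P3 via (52.64,57.47): [(52.9349, 62.6927) (76.6956, 33.9424) (93, 21.6253) (93, 85) (48.3432, 85)]  |A|=1855.6908
6. ⊥bis P4·P5 via (71.44,65.51): [(48.3937, 84.7549) (93, 47.5063) (93, 85) (48.3432, 85)]  |A|=841.7017
7. ⊥bis P4·P6 via (53.35,51.96): [(48.3937, 84.7549) (93, 47.5063) (93, 85) (48.3432, 85)]  |A|=841.7017
8. canonical 4-gon: [(48.3937, 84.7549) (93, 47.5063) (93, 85) (48.3432, 85)]
9. shoelace: 841.7017

Area of P4's cell: 841.7017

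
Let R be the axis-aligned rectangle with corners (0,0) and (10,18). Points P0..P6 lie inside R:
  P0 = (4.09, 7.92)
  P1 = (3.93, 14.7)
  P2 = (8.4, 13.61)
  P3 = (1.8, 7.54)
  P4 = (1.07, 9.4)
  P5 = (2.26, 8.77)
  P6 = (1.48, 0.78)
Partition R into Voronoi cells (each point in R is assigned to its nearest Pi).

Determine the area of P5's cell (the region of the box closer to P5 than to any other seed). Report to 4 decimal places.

1. box [0,10]×[0,18]: [(0, 0) (10, 0) (10, 18) (0, 18)]
2. ⊥bis P5·P0 via (3.175,8.345): [(0, 1.5094) (7.6596, 18) (0, 18)]  |A|=63.1553
3. ⊥bis P5·P1 via (3.095,11.735): [(0, 12.6066) (0, 1.5094) (4.5582, 11.3229)]  |A|=25.2916
4. ⊥bis P5·P2 via (5.33,11.19): [(0, 12.6066) (0, 1.5094) (4.5582, 11.3229)]  |A|=25.2916
5. ⊥bis P5·P3 via (2.03,8.155): [(0, 12.6066) (0, 8.9142) (2.9304, 7.8183) (4.5582, 11.3229)]  |A|=14.4423
6. ⊥bis P5·P4 via (1.665,9.085): [(3.0715, 11.7416) (1.3143, 8.4226) (2.9304, 7.8183) (4.5582, 11.3229)]  |A|=6.1588
7. ⊥bis P5·P6 via (1.87,4.775): [(3.0715, 11.7416) (1.3143, 8.4226) (2.9304, 7.8183) (4.5582, 11.3229)]  |A|=6.1588
8. canonical 4-gon: [(3.0715, 11.7416) (1.3143, 8.4226) (2.9304, 7.8183) (4.5582, 11.3229)]
9. shoelace: 6.1588

Area of P5's cell: 6.1588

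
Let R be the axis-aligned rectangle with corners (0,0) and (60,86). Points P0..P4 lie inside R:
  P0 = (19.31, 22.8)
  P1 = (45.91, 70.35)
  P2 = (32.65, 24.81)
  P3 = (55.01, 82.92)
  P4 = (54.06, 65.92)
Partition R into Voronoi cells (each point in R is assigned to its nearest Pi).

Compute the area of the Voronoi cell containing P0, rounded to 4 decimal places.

Area of P0's cell: 1480.1743

1. box [0,60]×[0,86]: [(0, 0) (60, 0) (60, 86) (0, 86)]
2. ⊥bis P0·P1 via (32.61,46.575): [(0, 64.8174) (0, 0) (60, 0) (60, 31.2527)]  |A|=2882.1038
3. ⊥bis P0·P2 via (25.98,23.805): [(21.6231, 52.7212) (0, 64.8174) (0, 0) (29.5668, 0)]  |A|=1480.1743
4. ⊥bis P0·P3 via (37.16,52.86): [(21.6231, 52.7212) (0, 64.8174) (0, 0) (29.5668, 0)]  |A|=1480.1743
5. ⊥bis P0·P4 via (36.685,44.36): [(21.6231, 52.7212) (0, 64.8174) (0, 0) (29.5668, 0)]  |A|=1480.1743
6. canonical 4-gon: [(21.6231, 52.7212) (0, 64.8174) (0, 0) (29.5668, 0)]
7. shoelace: 1480.1743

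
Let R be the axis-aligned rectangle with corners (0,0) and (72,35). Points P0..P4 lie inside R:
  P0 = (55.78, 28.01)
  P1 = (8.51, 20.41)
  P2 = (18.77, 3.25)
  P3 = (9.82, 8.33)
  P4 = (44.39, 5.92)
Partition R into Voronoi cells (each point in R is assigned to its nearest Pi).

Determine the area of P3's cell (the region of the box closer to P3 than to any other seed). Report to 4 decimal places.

1. box [0,72]×[0,35]: [(0, 0) (72, 0) (72, 35) (0, 35)]
2. ⊥bis P3·P0 via (32.8,18.17): [(0, 0) (40.5804, 0) (25.5934, 35) (0, 35)]  |A|=1158.0413
3. ⊥bis P3·P1 via (9.165,14.37): [(0, 13.3761) (0, 0) (40.5804, 0) (33.3061, 16.988)]  |A|=567.4421
4. ⊥bis P3·P2 via (14.295,5.79): [(19.8209, 15.5256) (0, 13.3761) (0, 0) (11.0086, 0)]  |A|=218.0206
5. ⊥bis P3·P4 via (27.105,7.125): [(19.8209, 15.5256) (0, 13.3761) (0, 0) (11.0086, 0)]  |A|=218.0206
6. canonical 4-gon: [(19.8209, 15.5256) (0, 13.3761) (0, 0) (11.0086, 0)]
7. shoelace: 218.0206

Area of P3's cell: 218.0206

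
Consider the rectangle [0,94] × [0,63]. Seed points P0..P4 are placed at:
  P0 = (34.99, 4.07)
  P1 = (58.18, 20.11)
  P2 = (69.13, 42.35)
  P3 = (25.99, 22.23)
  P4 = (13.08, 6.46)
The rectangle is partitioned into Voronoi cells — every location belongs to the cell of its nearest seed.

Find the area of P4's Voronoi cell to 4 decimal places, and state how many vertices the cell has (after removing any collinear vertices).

1. box [0,94]×[0,63]: [(0, 0) (94, 0) (94, 63) (0, 63)]
2. ⊥bis P4·P0 via (24.035,5.265): [(0, 0) (23.4607, 0) (30.3329, 63) (0, 63)]  |A|=1694.4973
3. ⊥bis P4·P1 via (35.63,13.285): [(0, 0) (23.4607, 0) (27.7499, 39.321) (20.5832, 63) (0, 63)]  |A|=1579.0662
4. ⊥bis P4·P2 via (41.105,24.405): [(0, 0) (23.4607, 0) (27.7499, 39.321) (24.3402, 50.5869) (16.3918, 63) (0, 63)]  |A|=1553.052
5. ⊥bis P4·P3 via (19.535,14.345): [(0, 30.3372) (0, 0) (23.4607, 0) (24.5754, 10.2187)]  |A|=492.6431
6. canonical 4-gon: [(0, 30.3372) (0, 0) (23.4607, 0) (24.5754, 10.2187)]
7. shoelace: 492.6431

Area of P4's cell: 492.6431 (4 vertices)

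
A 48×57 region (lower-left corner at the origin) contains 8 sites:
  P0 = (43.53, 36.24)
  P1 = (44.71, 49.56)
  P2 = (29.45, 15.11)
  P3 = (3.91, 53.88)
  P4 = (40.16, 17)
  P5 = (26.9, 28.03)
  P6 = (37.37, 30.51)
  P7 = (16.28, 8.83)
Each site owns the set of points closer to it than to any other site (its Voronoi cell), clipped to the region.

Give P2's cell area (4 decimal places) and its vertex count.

1. box [0,48]×[0,57]: [(0, 0) (48, 0) (48, 57) (0, 57)]
2. ⊥bis P2·P0 via (36.49,25.675): [(0, 49.9902) (0, 0) (48, 0) (48, 18.0053)]  |A|=1631.8908
3. ⊥bis P2·P1 via (37.08,32.335): [(5.5068, 46.3207) (0, 48.76) (0, 0) (48, 0) (48, 18.0053)]  |A|=1628.5037
4. ⊥bis P2·P3 via (16.68,34.495): [(19.9857, 36.6727) (0, 23.5069) (0, 0) (48, 0) (48, 18.0053)]  |A|=1367.248
5. ⊥bis P2·P4 via (34.805,16.055): [(32.6566, 28.2294) (19.9857, 36.6727) (0, 23.5069) (0, 0) (37.6382, 0)]  |A|=1082.8633
6. ⊥bis P2·P5 via (28.175,21.57): [(33.6414, 22.6489) (0, 16.0091) (0, 0) (37.6382, 0)]  |A|=695.5169
7. ⊥bis P2·P6 via (33.41,22.81): [(33.6414, 22.6489) (0, 16.0091) (0, 0) (37.6382, 0)]  |A|=695.5169
8. ⊥bis P2·P7 via (22.865,11.97): [(33.6414, 22.6489) (19.1378, 19.7864) (28.5728, 0) (37.6382, 0)]  |A|=259.6511
9. canonical 4-gon: [(33.6414, 22.6489) (19.1378, 19.7864) (28.5728, 0) (37.6382, 0)]
10. shoelace: 259.6511

Area of P2's cell: 259.6511 (4 vertices)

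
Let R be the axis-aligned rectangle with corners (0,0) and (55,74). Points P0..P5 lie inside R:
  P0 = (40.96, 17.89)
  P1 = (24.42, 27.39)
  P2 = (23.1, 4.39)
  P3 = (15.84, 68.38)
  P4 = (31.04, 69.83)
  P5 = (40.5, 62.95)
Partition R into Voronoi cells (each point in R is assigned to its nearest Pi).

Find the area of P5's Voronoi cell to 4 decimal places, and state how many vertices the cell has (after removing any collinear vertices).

1. box [0,55]×[0,74]: [(0, 0) (55, 0) (55, 74) (0, 74)]
2. ⊥bis P5·P0 via (40.73,40.42): [(0, 40.0042) (55, 40.5657) (55, 74) (0, 74)]  |A|=1854.3283
3. ⊥bis P5·P1 via (32.46,45.17): [(0, 59.8482) (42.915, 40.4423) (55, 40.5657) (55, 74) (0, 74)]  |A|=1428.5255
4. ⊥bis P5·P2 via (31.8,33.67): [(0, 59.8482) (42.915, 40.4423) (55, 40.5657) (55, 74) (0, 74)]  |A|=1428.5255
5. ⊥bis P5·P3 via (28.17,65.665): [(24.4542, 48.7901) (42.915, 40.4423) (55, 40.5657) (55, 74) (30.0053, 74)]  |A|=877.2748
6. ⊥bis P5·P4 via (35.77,66.39): [(25.0987, 51.717) (24.4542, 48.7901) (42.915, 40.4423) (55, 40.5657) (55, 74) (41.3045, 74)]  |A|=751.3845
7. canonical 6-gon: [(25.0987, 51.717) (24.4542, 48.7901) (42.915, 40.4423) (55, 40.5657) (55, 74) (41.3045, 74)]
8. shoelace: 751.3845

Area of P5's cell: 751.3845 (6 vertices)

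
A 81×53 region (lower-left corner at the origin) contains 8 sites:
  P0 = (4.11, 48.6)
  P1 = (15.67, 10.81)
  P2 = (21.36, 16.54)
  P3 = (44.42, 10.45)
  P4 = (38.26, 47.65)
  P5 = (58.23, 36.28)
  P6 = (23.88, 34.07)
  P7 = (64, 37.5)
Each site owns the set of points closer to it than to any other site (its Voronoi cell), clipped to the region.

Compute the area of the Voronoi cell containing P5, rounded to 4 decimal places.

Area of P5's cell: 446.6606

1. box [0,81]×[0,53]: [(0, 0) (81, 0) (81, 53) (0, 53)]
2. ⊥bis P5·P0 via (31.17,42.44): [(21.5089, 0) (81, 0) (81, 53) (33.5739, 53)]  |A|=2833.3067
3. ⊥bis P5·P1 via (36.95,23.545): [(29.6468, 35.7486) (51.0405, 0) (81, 0) (81, 53) (33.5739, 53)]  |A|=2305.4494
4. ⊥bis P5·P2 via (39.795,26.41): [(31.1827, 42.4959) (53.9348, 0) (81, 0) (81, 53) (33.5739, 53)]  |A|=2144.3233
5. ⊥bis P5·P3 via (51.325,23.365): [(31.1827, 42.4959) (37.455, 30.7806) (81, 7.4993) (81, 53) (33.5739, 53)]  |A|=1564.5037
6. ⊥bis P5·P4 via (48.245,41.965): [(40.8451, 28.9681) (81, 7.4993) (81, 53) (54.5278, 53)]  |A|=1231.6267
7. ⊥bis P5·P6 via (41.055,35.175): [(41.3925, 29.9294) (41.476, 28.6307) (81, 7.4993) (81, 53) (54.5278, 53)]  |A|=1231.2311
8. ⊥bis P5·P7 via (61.115,36.89): [(41.3925, 29.9294) (41.476, 28.6307) (65.587, 15.7399) (57.7087, 53) (54.5278, 53)]  |A|=446.6606
9. canonical 5-gon: [(41.3925, 29.9294) (41.476, 28.6307) (65.587, 15.7399) (57.7087, 53) (54.5278, 53)]
10. shoelace: 446.6606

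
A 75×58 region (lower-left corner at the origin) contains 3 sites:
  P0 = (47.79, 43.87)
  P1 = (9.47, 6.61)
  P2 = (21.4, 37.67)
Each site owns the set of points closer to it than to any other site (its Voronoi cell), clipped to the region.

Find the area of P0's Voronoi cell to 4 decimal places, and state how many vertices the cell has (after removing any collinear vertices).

Area of P0's cell: 2128.2043 (5 vertices)

1. box [0,75]×[0,58]: [(0, 0) (75, 0) (75, 58) (0, 58)]
2. ⊥bis P0·P1 via (28.63,25.24): [(0, 54.6845) (53.1718, 0) (75, 0) (75, 58) (0, 58)]  |A|=2896.1632
3. ⊥bis P0·P2 via (34.595,40.77): [(41.3065, 12.2029) (53.1718, 0) (75, 0) (75, 58) (30.547, 58)]  |A|=2128.2043
4. canonical 5-gon: [(41.3065, 12.2029) (53.1718, 0) (75, 0) (75, 58) (30.547, 58)]
5. shoelace: 2128.2043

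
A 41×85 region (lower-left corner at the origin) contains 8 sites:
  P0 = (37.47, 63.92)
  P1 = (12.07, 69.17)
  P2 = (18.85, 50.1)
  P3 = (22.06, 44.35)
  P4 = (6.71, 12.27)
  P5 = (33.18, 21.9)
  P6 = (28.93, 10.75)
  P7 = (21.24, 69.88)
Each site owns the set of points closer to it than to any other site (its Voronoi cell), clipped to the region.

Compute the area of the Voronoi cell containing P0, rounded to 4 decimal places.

1. box [0,41]×[0,85]: [(0, 0) (41, 0) (41, 85) (0, 85)]
2. ⊥bis P0·P1 via (24.77,66.545): [(11.0156, 0) (41, 0) (41, 85) (28.5845, 85)]  |A|=1801.9941
3. ⊥bis P0·P2 via (28.16,57.01): [(23.9669, 62.6595) (41, 39.7104) (41, 85) (28.5845, 85)]  |A|=524.3958
4. ⊥bis P0·P3 via (29.765,54.135): [(23.9669, 62.6595) (31.0376, 53.1329) (41, 45.2882) (41, 85) (28.5845, 85)]  |A|=496.6115
5. ⊥bis P0·P4 via (22.09,38.095): [(23.9669, 62.6595) (31.0376, 53.1329) (41, 45.2882) (41, 85) (28.5845, 85)]  |A|=496.6115
6. ⊥bis P0·P5 via (35.325,42.91): [(23.9669, 62.6595) (31.0376, 53.1329) (41, 45.2882) (41, 85) (28.5845, 85)]  |A|=496.6115
7. ⊥bis P0·P6 via (33.2,37.335): [(23.9669, 62.6595) (31.0376, 53.1329) (41, 45.2882) (41, 85) (28.5845, 85)]  |A|=496.6115
8. ⊥bis P0·P7 via (29.355,66.9): [(26.5298, 59.2065) (31.0376, 53.1329) (41, 45.2882) (41, 85) (36.0017, 85)]  |A|=364.3534
9. canonical 5-gon: [(26.5298, 59.2065) (31.0376, 53.1329) (41, 45.2882) (41, 85) (36.0017, 85)]
10. shoelace: 364.3534

Area of P0's cell: 364.3534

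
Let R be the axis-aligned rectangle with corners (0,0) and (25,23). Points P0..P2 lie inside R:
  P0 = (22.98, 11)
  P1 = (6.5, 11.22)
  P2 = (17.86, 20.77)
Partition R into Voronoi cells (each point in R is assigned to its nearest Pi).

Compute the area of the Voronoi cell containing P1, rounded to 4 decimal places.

1. box [0,25]×[0,23]: [(0, 0) (25, 0) (25, 23) (0, 23)]
2. ⊥bis P1·P0 via (14.74,11.11): [(0, 0) (14.5917, 0) (14.8987, 23) (0, 23)]  |A|=339.1397
3. ⊥bis P1·P2 via (12.18,15.995): [(0, 0) (14.5917, 0) (14.7642, 12.921) (6.2911, 23) (0, 23)]  |A|=295.7619
4. canonical 5-gon: [(0, 0) (14.5917, 0) (14.7642, 12.921) (6.2911, 23) (0, 23)]
5. shoelace: 295.7619

Area of P1's cell: 295.7619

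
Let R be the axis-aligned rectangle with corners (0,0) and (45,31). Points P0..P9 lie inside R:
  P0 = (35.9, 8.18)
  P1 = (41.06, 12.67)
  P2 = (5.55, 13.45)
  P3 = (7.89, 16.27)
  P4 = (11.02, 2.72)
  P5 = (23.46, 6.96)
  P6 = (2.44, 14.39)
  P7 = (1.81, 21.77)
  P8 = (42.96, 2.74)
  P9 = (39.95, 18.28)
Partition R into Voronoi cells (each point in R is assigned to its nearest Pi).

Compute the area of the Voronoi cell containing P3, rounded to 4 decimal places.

1. box [0,45]×[0,31]: [(0, 0) (45, 0) (45, 31) (0, 31)]
2. ⊥bis P3·P0 via (21.895,12.225): [(0, 0) (18.3641, 0) (27.3177, 31) (0, 31)]  |A|=708.068
3. ⊥bis P3·P1 via (24.475,14.47): [(0, 0) (18.3641, 0) (25.6378, 25.1836) (26.269, 31) (0, 31)]  |A|=705.0182
4. ⊥bis P3·P2 via (6.72,14.86): [(0, 20.4362) (19.5751, 4.193) (25.6378, 25.1836) (26.269, 31) (0, 31)]  |A|=466.4977
5. ⊥bis P3·P4 via (9.455,9.495): [(0, 20.4362) (12.3732, 10.1691) (21.9394, 12.3789) (25.6378, 25.1836) (26.269, 31) (0, 31)]  |A|=429.9557
6. ⊥bis P3·P5 via (15.675,11.615): [(0, 20.4362) (12.3732, 10.1691) (15.201, 10.8223) (26.0479, 28.9626) (26.269, 31) (0, 31)]  |A|=372.9169
7. ⊥bis P3·P6 via (5.165,15.33): [(0, 30.303) (4.7685, 16.4793) (12.3732, 10.1691) (15.201, 10.8223) (26.0479, 28.9626) (26.269, 31) (0, 31)]  |A|=349.3917
8. ⊥bis P3·P7 via (4.85,19.02): [(4.1566, 18.2534) (4.7685, 16.4793) (12.3732, 10.1691) (15.201, 10.8223) (26.0479, 28.9626) (26.269, 31) (15.6872, 31)]  |A|=247.9643
9. ⊥bis P3·P8 via (25.425,9.505): [(4.1566, 18.2534) (4.7685, 16.4793) (12.3732, 10.1691) (15.201, 10.8223) (26.0479, 28.9626) (26.269, 31) (15.6872, 31)]  |A|=247.9643
10. ⊥bis P3·P9 via (23.92,17.275): [(4.1566, 18.2534) (4.7685, 16.4793) (12.3732, 10.1691) (15.201, 10.8223) (23.4587, 24.6325) (23.0595, 31) (15.6872, 31)]  |A|=235.5871
11. canonical 7-gon: [(4.1566, 18.2534) (4.7685, 16.4793) (12.3732, 10.1691) (15.201, 10.8223) (23.4587, 24.6325) (23.0595, 31) (15.6872, 31)]
12. shoelace: 235.5871

Area of P3's cell: 235.5871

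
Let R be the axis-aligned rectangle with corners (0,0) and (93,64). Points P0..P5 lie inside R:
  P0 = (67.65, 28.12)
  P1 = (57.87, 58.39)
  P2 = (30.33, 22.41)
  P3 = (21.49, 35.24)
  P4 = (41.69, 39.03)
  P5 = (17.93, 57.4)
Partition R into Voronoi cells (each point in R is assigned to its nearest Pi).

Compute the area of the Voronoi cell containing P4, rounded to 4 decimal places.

Area of P4's cell: 605.1559

1. box [0,93]×[0,64]: [(0, 0) (93, 0) (93, 64) (0, 64)]
2. ⊥bis P4·P0 via (54.67,33.575): [(0, 0) (40.5597, 0) (67.4565, 64) (0, 64)]  |A|=3456.5176
3. ⊥bis P4·P1 via (49.78,48.71): [(0, 0) (40.5597, 0) (58.1062, 41.7514) (31.4849, 64) (0, 64)]  |A|=3056.3594
4. ⊥bis P4·P2 via (36.01,30.72): [(0, 55.3333) (49.5739, 21.4489) (58.1062, 41.7514) (31.4849, 64) (0, 64)]  |A|=1249.835
5. ⊥bis P4·P3 via (31.59,37.135): [(32.3204, 33.2419) (49.5739, 21.4489) (58.1062, 41.7514) (31.4849, 64) (26.5495, 64)]  |A|=701.4733
6. ⊥bis P4·P5 via (29.81,48.215): [(29.5695, 47.9039) (32.3204, 33.2419) (49.5739, 21.4489) (58.1062, 41.7514) (37.8812, 58.6544)]  |A|=605.1559
7. canonical 5-gon: [(29.5695, 47.9039) (32.3204, 33.2419) (49.5739, 21.4489) (58.1062, 41.7514) (37.8812, 58.6544)]
8. shoelace: 605.1559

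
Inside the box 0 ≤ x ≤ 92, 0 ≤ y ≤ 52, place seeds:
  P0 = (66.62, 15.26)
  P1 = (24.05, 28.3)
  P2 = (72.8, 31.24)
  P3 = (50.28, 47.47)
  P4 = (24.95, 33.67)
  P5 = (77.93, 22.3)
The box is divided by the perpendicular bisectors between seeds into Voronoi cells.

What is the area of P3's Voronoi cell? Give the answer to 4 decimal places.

1. box [0,92]×[0,52]: [(0, 0) (92, 0) (92, 52) (0, 52)]
2. ⊥bis P3·P0 via (58.45,31.365): [(0, 1.7136) (92, 48.3848) (92, 52) (0, 52)]  |A|=2479.4767
3. ⊥bis P3·P1 via (37.165,37.885): [(46.3983, 25.2512) (92, 48.3848) (92, 52) (26.8492, 52)]  |A|=953.7828
4. ⊥bis P3·P2 via (61.54,39.355): [(46.3983, 25.2512) (54.2439, 29.2313) (70.6532, 52) (26.8492, 52)]  |A|=642.5141
5. ⊥bis P3·P4 via (37.615,40.57): [(44.6796, 27.603) (46.3983, 25.2512) (54.2439, 29.2313) (70.6532, 52) (31.3878, 52)]  |A|=587.1489
6. ⊥bis P3·P5 via (64.105,34.885): [(44.6796, 27.603) (46.3983, 25.2512) (54.2439, 29.2313) (70.6532, 52) (31.3878, 52)]  |A|=587.1489
7. canonical 5-gon: [(44.6796, 27.603) (46.3983, 25.2512) (54.2439, 29.2313) (70.6532, 52) (31.3878, 52)]
8. shoelace: 587.1489

Area of P3's cell: 587.1489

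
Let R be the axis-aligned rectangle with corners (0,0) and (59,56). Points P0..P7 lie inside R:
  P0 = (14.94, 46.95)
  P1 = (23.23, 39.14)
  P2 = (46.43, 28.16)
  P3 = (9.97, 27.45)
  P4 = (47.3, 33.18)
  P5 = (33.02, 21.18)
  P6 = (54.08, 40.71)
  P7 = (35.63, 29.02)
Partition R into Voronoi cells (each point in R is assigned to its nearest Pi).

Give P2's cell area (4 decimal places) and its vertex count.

Area of P2's cell: 414.5468 (5 vertices)

1. box [0,59]×[0,56]: [(0, 0) (59, 0) (59, 56) (0, 56)]
2. ⊥bis P2·P0 via (30.685,37.555): [(8.276, 0) (59, 0) (59, 56) (41.6911, 56)]  |A|=1904.9208
3. ⊥bis P2·P1 via (34.83,33.65): [(18.9043, 0) (59, 0) (59, 56) (45.4077, 56)]  |A|=1503.2645
4. ⊥bis P2·P3 via (28.2,27.805): [(28.3527, 19.9639) (28.7415, 0) (59, 0) (59, 56) (45.4077, 56)]  |A|=1405.0702
5. ⊥bis P2·P4 via (46.865,30.67): [(34.4389, 32.8235) (28.3527, 19.9639) (28.7415, 0) (59, 0) (59, 28.5669)]  |A|=910.6657
6. ⊥bis P2·P5 via (39.725,24.67): [(35.5844, 32.625) (52.5659, 0) (59, 0) (59, 28.5669)]  |A|=439.4125
7. ⊥bis P2·P6 via (50.255,34.435): [(35.5844, 32.625) (52.5659, 0) (59, 0) (59, 28.5669)]  |A|=439.4125
8. ⊥bis P2·P7 via (41.03,28.59): [(41.2728, 31.6392) (40.5861, 23.0156) (52.5659, 0) (59, 0) (59, 28.5669)]  |A|=414.5468
9. canonical 5-gon: [(41.2728, 31.6392) (40.5861, 23.0156) (52.5659, 0) (59, 0) (59, 28.5669)]
10. shoelace: 414.5468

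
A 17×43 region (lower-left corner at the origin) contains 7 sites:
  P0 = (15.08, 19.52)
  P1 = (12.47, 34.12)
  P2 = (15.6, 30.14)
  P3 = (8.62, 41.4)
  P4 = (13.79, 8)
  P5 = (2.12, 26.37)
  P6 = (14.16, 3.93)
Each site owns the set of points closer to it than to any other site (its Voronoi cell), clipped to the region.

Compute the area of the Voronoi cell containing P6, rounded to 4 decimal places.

Area of P6's cell: 92.9436

1. box [0,17]×[0,43]: [(0, 0) (17, 0) (17, 43) (0, 43)]
2. ⊥bis P6·P0 via (14.62,11.725): [(0, 12.5878) (0, 0) (17, 0) (17, 11.5846)]  |A|=205.4646
3. ⊥bis P6·P1 via (13.315,19.025): [(0, 12.5878) (0, 0) (17, 0) (17, 11.5846)]  |A|=205.4646
4. ⊥bis P6·P2 via (14.88,17.035): [(0, 12.5878) (0, 0) (17, 0) (17, 11.5846)]  |A|=205.4646
5. ⊥bis P6·P3 via (11.39,22.665): [(0, 12.5878) (0, 0) (17, 0) (17, 11.5846)]  |A|=205.4646
6. ⊥bis P6·P4 via (13.975,5.965): [(0, 4.6945) (0, 0) (17, 0) (17, 6.24)]  |A|=92.9436
7. ⊥bis P6·P5 via (8.14,15.15): [(0, 4.6945) (0, 0) (17, 0) (17, 6.24)]  |A|=92.9436
8. canonical 4-gon: [(0, 4.6945) (0, 0) (17, 0) (17, 6.24)]
9. shoelace: 92.9436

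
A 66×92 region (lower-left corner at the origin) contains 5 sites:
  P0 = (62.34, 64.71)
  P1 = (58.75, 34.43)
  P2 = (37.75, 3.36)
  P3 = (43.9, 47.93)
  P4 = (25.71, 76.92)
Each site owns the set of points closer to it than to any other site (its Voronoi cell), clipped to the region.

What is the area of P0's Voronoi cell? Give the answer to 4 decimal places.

1. box [0,66]×[0,92]: [(0, 0) (66, 0) (66, 92) (0, 92)]
2. ⊥bis P0·P1 via (60.545,49.57): [(0, 56.7482) (66, 48.9233) (66, 92) (0, 92)]  |A|=2584.8413
3. ⊥bis P0·P2 via (50.045,34.035): [(0, 56.7482) (66, 48.9233) (66, 92) (0, 92)]  |A|=2584.8413
4. ⊥bis P0·P3 via (53.12,56.32): [(59.1072, 49.7405) (66, 48.9233) (66, 92) (20.652, 92)]  |A|=1106.6522
5. ⊥bis P0·P4 via (44.025,70.815): [(42.9271, 67.5213) (59.1072, 49.7405) (66, 48.9233) (66, 92) (51.0867, 92)]  |A|=734.1509
6. canonical 5-gon: [(42.9271, 67.5213) (59.1072, 49.7405) (66, 48.9233) (66, 92) (51.0867, 92)]
7. shoelace: 734.1509

Area of P0's cell: 734.1509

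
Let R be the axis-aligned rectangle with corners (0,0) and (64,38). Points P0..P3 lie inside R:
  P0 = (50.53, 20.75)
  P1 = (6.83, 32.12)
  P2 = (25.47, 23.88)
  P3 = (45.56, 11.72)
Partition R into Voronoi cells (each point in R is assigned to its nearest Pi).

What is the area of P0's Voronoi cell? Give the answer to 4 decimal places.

1. box [0,64]×[0,38]: [(0, 0) (64, 0) (64, 38) (0, 38)]
2. ⊥bis P0·P1 via (28.68,26.435): [(21.8021, 0) (64, 0) (64, 38) (31.689, 38)]  |A|=1415.6695
3. ⊥bis P0·P2 via (38,22.315): [(35.2129, 0) (64, 0) (64, 38) (39.9591, 38)]  |A|=1003.7337
4. ⊥bis P0·P3 via (48.045,16.235): [(37.9356, 21.7991) (64, 7.4536) (64, 38) (39.9591, 38)]  |A|=592.8301
5. canonical 4-gon: [(37.9356, 21.7991) (64, 7.4536) (64, 38) (39.9591, 38)]
6. shoelace: 592.8301

Area of P0's cell: 592.8301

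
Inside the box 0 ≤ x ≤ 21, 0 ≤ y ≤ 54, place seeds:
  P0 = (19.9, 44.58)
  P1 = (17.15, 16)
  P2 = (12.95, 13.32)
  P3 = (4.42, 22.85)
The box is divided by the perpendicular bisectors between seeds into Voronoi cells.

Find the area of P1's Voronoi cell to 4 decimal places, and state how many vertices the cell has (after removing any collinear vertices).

Area of P1's cell: 141.7937 (4 vertices)

1. box [0,21]×[0,54]: [(0, 0) (21, 0) (21, 54) (0, 54)]
2. ⊥bis P1·P0 via (18.525,30.29): [(0, 32.0725) (0, 0) (21, 0) (21, 30.0519)]  |A|=652.3057
3. ⊥bis P1·P2 via (15.05,14.66): [(4.1968, 31.6687) (21, 5.3354) (21, 30.0519)]  |A|=207.6574
4. ⊥bis P1·P3 via (10.785,19.425): [(16.7247, 30.4632) (11.3452, 20.466) (21, 5.3354) (21, 30.0519)]  |A|=141.7937
5. canonical 4-gon: [(16.7247, 30.4632) (11.3452, 20.466) (21, 5.3354) (21, 30.0519)]
6. shoelace: 141.7937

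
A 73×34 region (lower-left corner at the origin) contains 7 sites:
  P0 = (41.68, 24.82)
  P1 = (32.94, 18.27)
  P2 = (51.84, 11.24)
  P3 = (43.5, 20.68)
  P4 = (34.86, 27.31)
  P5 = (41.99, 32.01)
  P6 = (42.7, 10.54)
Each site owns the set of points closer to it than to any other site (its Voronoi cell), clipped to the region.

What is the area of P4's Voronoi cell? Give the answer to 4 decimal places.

1. box [0,73]×[0,34]: [(0, 0) (73, 0) (73, 34) (0, 34)]
2. ⊥bis P4·P0 via (38.27,26.065): [(0, 0) (28.7536, 0) (41.1671, 34) (0, 34)]  |A|=1188.6517
3. ⊥bis P4·P1 via (33.9,22.79): [(0, 29.99) (36.8459, 22.1643) (41.1671, 34) (0, 34)]  |A|=317.496
4. ⊥bis P4·P2 via (43.35,19.275): [(0, 29.99) (36.8459, 22.1643) (41.1671, 34) (0, 34)]  |A|=317.496
5. ⊥bis P4·P3 via (39.18,23.995): [(0, 29.99) (36.8459, 22.1643) (41.1671, 34) (0, 34)]  |A|=317.496
6. ⊥bis P4·P5 via (38.425,29.66): [(0, 29.99) (36.8459, 22.1643) (39.1699, 28.5299) (35.5641, 34) (0, 34)]  |A|=302.1716
7. ⊥bis P4·P6 via (38.78,18.925): [(0, 29.99) (36.8459, 22.1643) (39.1699, 28.5299) (35.5641, 34) (0, 34)]  |A|=302.1716
8. canonical 5-gon: [(0, 29.99) (36.8459, 22.1643) (39.1699, 28.5299) (35.5641, 34) (0, 34)]
9. shoelace: 302.1716

Area of P4's cell: 302.1716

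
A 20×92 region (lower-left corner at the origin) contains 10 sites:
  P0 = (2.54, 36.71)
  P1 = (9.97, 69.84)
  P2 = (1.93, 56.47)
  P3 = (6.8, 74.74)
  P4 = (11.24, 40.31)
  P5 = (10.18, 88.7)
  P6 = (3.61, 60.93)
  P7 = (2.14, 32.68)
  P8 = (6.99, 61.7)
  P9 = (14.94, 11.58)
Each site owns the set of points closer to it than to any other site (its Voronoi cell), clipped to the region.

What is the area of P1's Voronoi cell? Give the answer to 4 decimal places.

Area of P1's cell: 163.6245

1. box [0,20]×[0,92]: [(0, 0) (20, 0) (20, 92) (0, 92)]
2. ⊥bis P1·P0 via (6.255,53.275): [(0, 54.6778) (20, 50.1924) (20, 92) (0, 92)]  |A|=791.2977
3. ⊥bis P1·P2 via (5.95,63.155): [(0, 66.733) (20, 54.7061) (20, 92) (0, 92)]  |A|=625.6091
4. ⊥bis P1·P3 via (8.385,72.29): [(0, 66.8654) (0, 66.733) (20, 54.7061) (20, 79.8042)]  |A|=252.3052
5. ⊥bis P1·P4 via (10.605,55.075): [(0, 66.8654) (0, 66.733) (18.8004, 55.4275) (20, 55.4791) (20, 79.8042)]  |A|=251.8415
6. ⊥bis P1·P5 via (10.075,79.27): [(19.0203, 79.1704) (0, 66.8654) (0, 66.733) (18.8004, 55.4275) (20, 55.4791) (20, 79.1595)]  |A|=251.5257
7. ⊥bis P1·P6 via (6.79,65.385): [(19.0203, 79.1704) (2.4739, 68.4659) (20, 55.9556) (20, 79.1595)]  |A|=208.6705
8. ⊥bis P1·P7 via (6.055,51.26): [(19.0203, 79.1704) (2.4739, 68.4659) (20, 55.9556) (20, 79.1595)]  |A|=208.6705
9. ⊥bis P1·P8 via (8.48,65.77): [(19.0203, 79.1704) (2.4739, 68.4659) (3.9034, 67.4455) (20, 61.5526) (20, 79.1595)]  |A|=163.6245
10. ⊥bis P1·P9 via (12.455,40.71): [(19.0203, 79.1704) (2.4739, 68.4659) (3.9034, 67.4455) (20, 61.5526) (20, 79.1595)]  |A|=163.6245
11. canonical 5-gon: [(19.0203, 79.1704) (2.4739, 68.4659) (3.9034, 67.4455) (20, 61.5526) (20, 79.1595)]
12. shoelace: 163.6245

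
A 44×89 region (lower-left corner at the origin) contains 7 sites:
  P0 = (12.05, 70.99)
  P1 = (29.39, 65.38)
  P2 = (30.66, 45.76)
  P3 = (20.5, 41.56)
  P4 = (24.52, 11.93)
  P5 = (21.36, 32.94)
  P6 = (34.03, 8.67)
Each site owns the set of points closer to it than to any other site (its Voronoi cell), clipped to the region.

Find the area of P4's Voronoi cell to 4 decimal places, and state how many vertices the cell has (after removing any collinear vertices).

Area of P4's cell: 632.9993 (4 vertices)

1. box [0,44]×[0,89]: [(0, 0) (44, 0) (44, 89) (0, 89)]
2. ⊥bis P4·P0 via (18.285,41.46): [(0, 37.5993) (0, 0) (44, 0) (44, 46.8895)]  |A|=1858.7531
3. ⊥bis P4·P1 via (26.955,38.655): [(11.6183, 40.0524) (0, 37.5993) (0, 0) (44, 0) (44, 37.102)]  |A|=1700.2847
4. ⊥bis P4·P2 via (27.59,28.845): [(0, 33.8525) (0, 0) (44, 0) (44, 25.8667)]  |A|=1313.8207
5. ⊥bis P4·P3 via (22.51,26.745): [(32.038, 28.0377) (0, 23.691) (0, 0) (44, 0) (44, 25.8667)]  |A|=1151.0439
6. ⊥bis P4·P5 via (22.94,22.435): [(0, 18.9847) (0, 0) (44, 0) (44, 25.6025)]  |A|=980.9193
7. ⊥bis P4·P6 via (29.275,10.3): [(34.0054, 24.0993) (0, 18.9847) (0, 0) (25.7442, 0)]  |A|=632.9993
8. canonical 4-gon: [(34.0054, 24.0993) (0, 18.9847) (0, 0) (25.7442, 0)]
9. shoelace: 632.9993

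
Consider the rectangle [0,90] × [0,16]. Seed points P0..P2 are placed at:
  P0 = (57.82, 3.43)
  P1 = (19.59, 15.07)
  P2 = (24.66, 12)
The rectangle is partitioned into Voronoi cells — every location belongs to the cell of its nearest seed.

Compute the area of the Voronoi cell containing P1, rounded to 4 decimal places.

Area of P1's cell: 300.3749

1. box [0,90]×[0,16]: [(0, 0) (90, 0) (90, 16) (0, 16)]
2. ⊥bis P1·P0 via (38.705,9.25): [(0, 0) (35.8886, 0) (40.7602, 16) (0, 16)]  |A|=613.1905
3. ⊥bis P1·P2 via (22.125,13.535): [(0, 0) (13.9293, 0) (23.6176, 16) (0, 16)]  |A|=300.3749
4. canonical 4-gon: [(0, 0) (13.9293, 0) (23.6176, 16) (0, 16)]
5. shoelace: 300.3749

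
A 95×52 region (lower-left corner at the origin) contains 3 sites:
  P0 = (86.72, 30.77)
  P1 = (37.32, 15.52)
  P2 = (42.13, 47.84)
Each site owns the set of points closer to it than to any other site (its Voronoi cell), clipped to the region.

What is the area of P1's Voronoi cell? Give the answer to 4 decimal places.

1. box [0,95]×[0,52]: [(0, 0) (95, 0) (95, 52) (0, 52)]
2. ⊥bis P1·P0 via (62.02,23.145): [(0, 0) (69.165, 0) (53.1123, 52) (0, 52)]  |A|=3179.2097
3. ⊥bis P1·P2 via (39.725,31.68): [(0, 37.592) (0, 0) (69.165, 0) (60.3319, 28.6132)]  |A|=2123.5156
4. canonical 4-gon: [(0, 37.592) (0, 0) (69.165, 0) (60.3319, 28.6132)]
5. shoelace: 2123.5156

Area of P1's cell: 2123.5156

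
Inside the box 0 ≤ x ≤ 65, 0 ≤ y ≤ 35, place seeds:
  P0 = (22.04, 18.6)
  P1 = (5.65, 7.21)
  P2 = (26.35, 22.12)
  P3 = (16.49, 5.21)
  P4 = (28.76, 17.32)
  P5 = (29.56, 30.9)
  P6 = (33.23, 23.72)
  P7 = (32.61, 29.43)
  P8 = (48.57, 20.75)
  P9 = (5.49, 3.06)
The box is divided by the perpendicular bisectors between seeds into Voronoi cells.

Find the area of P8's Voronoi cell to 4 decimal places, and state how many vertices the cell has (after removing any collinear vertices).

1. box [0,65]×[0,35]: [(0, 0) (65, 0) (65, 35) (0, 35)]
2. ⊥bis P8·P0 via (35.305,19.675): [(36.8995, 0) (65, 0) (65, 35) (34.0631, 35)]  |A|=1033.1558
3. ⊥bis P8·P1 via (27.11,13.98): [(36.8995, 0) (65, 0) (65, 35) (34.0631, 35)]  |A|=1033.1558
4. ⊥bis P8·P2 via (37.46,21.435): [(36.4672, 5.3335) (36.8995, 0) (65, 0) (65, 35) (38.2964, 35)]  |A|=970.362
5. ⊥bis P8·P3 via (32.53,12.98): [(36.4672, 5.3335) (36.5141, 4.7555) (38.8177, 0) (65, 0) (65, 35) (38.2964, 35)]  |A|=965.801
6. ⊥bis P8·P4 via (38.665,19.035): [(37.6673, 24.7972) (41.9608, 0) (65, 0) (65, 35) (38.2964, 35)]  |A|=900.2018
7. ⊥bis P8·P5 via (39.065,25.825): [(37.8752, 23.5966) (41.9608, 0) (65, 0) (65, 35) (43.9638, 35)]  |A|=866.4496
8. ⊥bis P8·P6 via (40.9,22.235): [(43.0345, 33.2594) (39.4276, 14.6303) (41.9608, 0) (65, 0) (65, 35) (43.9638, 35)]  |A|=835.8193
9. ⊥bis P8·P7 via (40.59,25.09): [(41.9297, 27.5533) (39.4276, 14.6303) (41.9608, 0) (65, 0) (65, 35) (45.9796, 35)]  |A|=826.6236
10. ⊥bis P8·P9 via (27.03,11.905): [(41.9297, 27.5533) (39.4276, 14.6303) (41.9608, 0) (65, 0) (65, 35) (45.9796, 35)]  |A|=826.6236
11. canonical 6-gon: [(41.9297, 27.5533) (39.4276, 14.6303) (41.9608, 0) (65, 0) (65, 35) (45.9796, 35)]
12. shoelace: 826.6236

Area of P8's cell: 826.6236 (6 vertices)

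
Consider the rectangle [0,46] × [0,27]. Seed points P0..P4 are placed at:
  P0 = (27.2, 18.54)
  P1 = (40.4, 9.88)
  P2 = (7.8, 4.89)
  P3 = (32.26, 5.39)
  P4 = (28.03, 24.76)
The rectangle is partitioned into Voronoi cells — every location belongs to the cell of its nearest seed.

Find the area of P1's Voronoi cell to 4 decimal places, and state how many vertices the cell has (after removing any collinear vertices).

Area of P1's cell: 222.8333 (6 vertices)

1. box [0,46]×[0,27]: [(0, 0) (46, 0) (46, 27) (0, 27)]
2. ⊥bis P1·P0 via (33.8,14.21): [(24.4774, 0) (46, 0) (46, 27) (42.191, 27)]  |A|=341.9767
3. ⊥bis P1·P2 via (24.1,7.385): [(25.0879, 0.9307) (25.2304, 0) (46, 0) (46, 27) (42.191, 27)]  |A|=341.6263
4. ⊥bis P1·P3 via (36.33,7.635): [(33.2042, 13.3018) (40.5414, 0) (46, 0) (46, 27) (42.191, 27)]  |A|=235.1359
5. ⊥bis P1·P4 via (34.215,17.32): [(37.7903, 20.2922) (33.2042, 13.3018) (40.5414, 0) (46, 0) (46, 27) (45.8592, 27)]  |A|=222.8333
6. canonical 6-gon: [(37.7903, 20.2922) (33.2042, 13.3018) (40.5414, 0) (46, 0) (46, 27) (45.8592, 27)]
7. shoelace: 222.8333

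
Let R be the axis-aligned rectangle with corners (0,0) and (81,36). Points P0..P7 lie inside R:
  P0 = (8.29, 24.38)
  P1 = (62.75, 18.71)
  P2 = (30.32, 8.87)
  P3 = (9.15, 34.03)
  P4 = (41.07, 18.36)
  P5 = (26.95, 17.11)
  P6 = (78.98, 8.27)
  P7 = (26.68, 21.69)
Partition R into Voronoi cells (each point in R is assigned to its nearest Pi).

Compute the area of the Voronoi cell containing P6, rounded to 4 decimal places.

1. box [0,81]×[0,36]: [(0, 0) (81, 0) (81, 36) (0, 36)]
2. ⊥bis P6·P0 via (43.635,16.325): [(39.9146, 0) (81, 0) (81, 36) (48.1189, 36)]  |A|=1331.3978
3. ⊥bis P6·P1 via (70.865,13.49): [(62.1875, 0) (81, 0) (81, 29.2458)]  |A|=275.0936
4. ⊥bis P6·P2 via (54.65,8.57): [(62.1875, 0) (81, 0) (81, 29.2458)]  |A|=275.0936
5. ⊥bis P6·P3 via (44.065,21.15): [(62.1875, 0) (81, 0) (81, 29.2458)]  |A|=275.0936
6. ⊥bis P6·P4 via (60.025,13.315): [(62.1875, 0) (81, 0) (81, 29.2458)]  |A|=275.0936
7. ⊥bis P6·P5 via (52.965,12.69): [(62.1875, 0) (81, 0) (81, 29.2458)]  |A|=275.0936
8. ⊥bis P6·P7 via (52.83,14.98): [(62.1875, 0) (81, 0) (81, 29.2458)]  |A|=275.0936
9. canonical 3-gon: [(62.1875, 0) (81, 0) (81, 29.2458)]
10. shoelace: 275.0936

Area of P6's cell: 275.0936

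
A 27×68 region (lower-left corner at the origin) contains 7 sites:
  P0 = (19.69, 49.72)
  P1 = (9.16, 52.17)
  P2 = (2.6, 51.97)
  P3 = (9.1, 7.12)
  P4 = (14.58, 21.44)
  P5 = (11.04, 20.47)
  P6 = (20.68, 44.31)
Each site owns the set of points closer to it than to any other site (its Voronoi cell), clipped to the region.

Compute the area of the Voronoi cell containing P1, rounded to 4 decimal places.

1. box [0,27]×[0,68]: [(0, 0) (27, 0) (27, 68) (0, 68)]
2. ⊥bis P1·P0 via (14.425,50.945): [(0, 0) (2.5717, 0) (18.3932, 68) (0, 68)]  |A|=712.8053
3. ⊥bis P1·P2 via (5.88,52.07): [(6.9003, 18.6041) (18.3932, 68) (5.3943, 68)]  |A|=321.0442
4. ⊥bis P1·P3 via (9.13,29.645): [(6.5636, 29.6484) (9.4691, 29.6445) (18.3932, 68) (5.3943, 68)]  |A|=305.0005
5. ⊥bis P1·P4 via (11.87,36.805): [(6.3749, 35.8358) (11.1036, 36.6698) (18.3932, 68) (5.3943, 68)]  |A|=280.0837
6. ⊥bis P1·P5 via (10.1,36.32): [(6.3669, 36.0986) (8.6238, 36.2325) (11.1036, 36.6698) (18.3932, 68) (5.3943, 68)]  |A|=279.7866
7. ⊥bis P1·P6 via (14.92,48.24): [(6.3669, 36.0986) (6.6474, 36.1152) (13.2138, 45.7393) (18.3932, 68) (5.3943, 68)]  |A|=259.877
8. canonical 5-gon: [(6.3669, 36.0986) (6.6474, 36.1152) (13.2138, 45.7393) (18.3932, 68) (5.3943, 68)]
9. shoelace: 259.877

Area of P1's cell: 259.8770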